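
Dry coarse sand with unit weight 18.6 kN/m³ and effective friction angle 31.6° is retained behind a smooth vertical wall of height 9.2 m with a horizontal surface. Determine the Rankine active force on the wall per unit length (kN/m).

246 kN/m

K_a = tan²(45° − φ/2) = 0.3123.
P_a = ½ K_a γ H² = 0.5 × 0.3123 × 18.6 × 9.2² = 245.9 kN/m.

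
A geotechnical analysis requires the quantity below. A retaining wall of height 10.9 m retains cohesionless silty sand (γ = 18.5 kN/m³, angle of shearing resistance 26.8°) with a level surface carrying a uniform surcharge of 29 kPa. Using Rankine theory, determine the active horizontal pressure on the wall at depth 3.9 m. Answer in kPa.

38.3 kPa

K_a = (1 − sin φ)/(1 + sin φ) = 0.3785.
σ_v = γz + q = 18.5 × 3.9 + 29 = 101.1 kPa.
σ_h = K_a σ_v = 0.3785 × 101.1 = 38.28 kPa.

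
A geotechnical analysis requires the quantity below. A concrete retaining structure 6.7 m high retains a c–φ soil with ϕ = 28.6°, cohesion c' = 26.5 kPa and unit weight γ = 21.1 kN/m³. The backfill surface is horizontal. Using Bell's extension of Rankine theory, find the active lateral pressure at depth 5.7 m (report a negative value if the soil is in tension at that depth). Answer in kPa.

10.9 kPa

K_a = (1 − sin φ)/(1 + sin φ) = 0.3525.
σ_a = K_a γ z − 2c√K_a = 0.3525×21.1×5.7 − 2×26.5×0.5938 = 10.93 kPa.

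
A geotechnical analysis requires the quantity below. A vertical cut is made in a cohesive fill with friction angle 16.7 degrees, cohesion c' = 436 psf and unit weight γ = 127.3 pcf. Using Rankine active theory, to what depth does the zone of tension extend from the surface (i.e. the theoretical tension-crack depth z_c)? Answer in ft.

K_a = tan²(45° − 16.7°/2) = 0.5536; √K_a = 0.7440.
The active pressure is zero where K_a γ z = 2c√K_a, so z_c = 2c/(γ√K_a) = 2×436/(127.3×0.7440) = 9.207 ft.

9.21 ft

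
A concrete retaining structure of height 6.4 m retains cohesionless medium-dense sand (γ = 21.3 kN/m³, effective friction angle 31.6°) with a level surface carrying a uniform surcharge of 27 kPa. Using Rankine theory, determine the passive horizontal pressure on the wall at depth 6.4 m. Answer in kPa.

K_p = (1 + sin φ)/(1 − sin φ) = 3.202.
σ_v = γz + q = 21.3 × 6.4 + 27 = 163.3 kPa.
σ_h = K_p σ_v = 3.202 × 163.3 = 522.9 kPa.

523 kPa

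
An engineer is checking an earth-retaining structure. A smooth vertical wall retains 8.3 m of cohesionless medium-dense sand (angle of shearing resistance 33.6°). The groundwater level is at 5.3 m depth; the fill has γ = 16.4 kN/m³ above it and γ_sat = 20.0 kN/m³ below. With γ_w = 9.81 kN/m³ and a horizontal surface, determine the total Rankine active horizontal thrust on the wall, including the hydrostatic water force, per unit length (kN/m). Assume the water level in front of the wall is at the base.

K_a = tan²(45° − φ/2) = 0.2875.
γ' = 20.0 − 9.81 = 10.19 kN/m³. Depth below WT = 3.0 m.
σ'_h at WT = K_a γ d_w = 24.99 kPa; at base = 24.99 + K_a γ' × 3.0 = 33.78 kPa.
P₁ (0–5.3 m) = ½×24.99×5.3 = 66.22. P₂ (5.3–8.3 m) = ½(24.99+33.78)×3.0 = 88.15.
P_w = ½ γ_w h₂² = 0.5×9.81×3.0² = 44.14. Total = 66.22+88.15+44.14 = 198.5 kN/m.

199 kN/m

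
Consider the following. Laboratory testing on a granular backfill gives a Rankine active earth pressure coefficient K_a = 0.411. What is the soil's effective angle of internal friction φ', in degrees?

24.7°

K_a = tan²(45° − φ/2) ⇒ 45° − φ/2 = arctan(√0.411) = 32.66°.
φ = 2(45° − 32.66°) = 24.67°.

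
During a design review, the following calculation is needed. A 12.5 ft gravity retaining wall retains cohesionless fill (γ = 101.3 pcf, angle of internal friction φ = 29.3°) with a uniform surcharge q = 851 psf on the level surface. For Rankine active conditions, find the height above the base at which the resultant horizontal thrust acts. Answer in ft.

K_a = 0.3428.
Triangular part P₁ = ½K_aγH² = 2713 at H/3 = 4.167 ft; rectangular part P₂ = K_a q H = 3647 at H/2 = 6.250 ft.
ȳ = (P₁·4.167 + P₂·6.250)/(P₁+P₂) = 5.361 ft.

5.36 ft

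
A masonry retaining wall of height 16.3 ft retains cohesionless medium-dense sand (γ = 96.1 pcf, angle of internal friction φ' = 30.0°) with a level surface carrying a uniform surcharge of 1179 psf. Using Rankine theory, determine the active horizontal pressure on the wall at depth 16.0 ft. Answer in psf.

906 psf

K_a = (1 − sin φ)/(1 + sin φ) = 0.3333.
σ_v = γz + q = 96.1 × 16.0 + 1179 = 2717 psf.
σ_h = K_a σ_v = 0.3333 × 2717 = 905.5 psf.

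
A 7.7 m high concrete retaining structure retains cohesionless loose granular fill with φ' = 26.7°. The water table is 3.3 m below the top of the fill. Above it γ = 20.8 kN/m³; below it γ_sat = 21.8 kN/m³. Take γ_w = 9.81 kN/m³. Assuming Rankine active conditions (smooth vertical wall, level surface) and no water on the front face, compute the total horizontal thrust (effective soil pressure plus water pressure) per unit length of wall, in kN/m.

K_a = tan²(45° − φ/2) = 0.3800.
γ' = 21.8 − 9.81 = 11.99 kN/m³. Depth below WT = 4.4 m.
σ'_h at WT = K_a γ d_w = 26.08 kPa; at base = 26.08 + K_a γ' × 4.4 = 46.13 kPa.
P₁ (0–3.3 m) = ½×26.08×3.3 = 43.03. P₂ (3.3–7.7 m) = ½(26.08+46.13)×4.4 = 158.9.
P_w = ½ γ_w h₂² = 0.5×9.81×4.4² = 94.96. Total = 43.03+158.9+94.96 = 296.8 kN/m.

297 kN/m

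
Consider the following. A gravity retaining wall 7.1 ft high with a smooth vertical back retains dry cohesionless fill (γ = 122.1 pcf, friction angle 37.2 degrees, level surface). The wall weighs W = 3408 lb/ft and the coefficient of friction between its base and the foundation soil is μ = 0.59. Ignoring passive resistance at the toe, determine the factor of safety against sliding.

2.65

K_a = tan²(45° − 37.2°/2) = 0.2464.
P_a = ½K_aγH² = 0.5×0.2464×122.1×7.1² = 758.4 lb/ft, acting at H/3 = 2.367 ft above the base.
FS_sliding = μW / P_a = 0.59×3408 / 758.4 = 2.651.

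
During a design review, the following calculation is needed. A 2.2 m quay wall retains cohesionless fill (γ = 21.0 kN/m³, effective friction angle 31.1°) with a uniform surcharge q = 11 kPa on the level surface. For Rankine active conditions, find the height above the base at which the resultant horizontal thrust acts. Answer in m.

0.852 m

K_a = 0.3188.
Triangular part P₁ = ½K_aγH² = 16.20 at H/3 = 0.7333 m; rectangular part P₂ = K_a q H = 7.715 at H/2 = 1.100 m.
ȳ = (P₁·0.7333 + P₂·1.100)/(P₁+P₂) = 0.8516 m.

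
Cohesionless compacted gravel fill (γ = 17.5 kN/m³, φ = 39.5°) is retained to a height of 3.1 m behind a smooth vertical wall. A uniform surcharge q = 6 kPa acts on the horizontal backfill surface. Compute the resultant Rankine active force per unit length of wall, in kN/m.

22.8 kN/m

K_a = tan²(45° − φ/2) = 0.2224.
Soil triangle: ½ K_a γ H² = 0.5×0.2224×17.5×3.1² = 18.70 kN/m.
Surcharge rectangle: K_a q H = 0.2224×6×3.1 = 4.137 kN/m.
Total = 18.70 + 4.137 = 22.84 kN/m.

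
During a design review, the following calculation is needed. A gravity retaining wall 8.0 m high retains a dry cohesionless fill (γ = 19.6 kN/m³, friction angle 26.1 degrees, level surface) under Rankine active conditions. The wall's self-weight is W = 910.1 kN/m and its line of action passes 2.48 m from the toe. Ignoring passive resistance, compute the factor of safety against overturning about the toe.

3.47

K_a = tan²(45° − 26.1°/2) = 0.3889.
P_a = ½K_aγH² = 0.5×0.3889×19.6×8.0² = 243.9 kN/m, acting at H/3 = 2.667 m above the base.
Overturning moment M_o = P_a × H/3 = 243.9 × 2.667 = 650.5.
Resisting moment M_r = W × 2.48 = 910.1 × 2.48 = 2257.
FS_overturning = M_r/M_o = 2257/650.5 = 3.470.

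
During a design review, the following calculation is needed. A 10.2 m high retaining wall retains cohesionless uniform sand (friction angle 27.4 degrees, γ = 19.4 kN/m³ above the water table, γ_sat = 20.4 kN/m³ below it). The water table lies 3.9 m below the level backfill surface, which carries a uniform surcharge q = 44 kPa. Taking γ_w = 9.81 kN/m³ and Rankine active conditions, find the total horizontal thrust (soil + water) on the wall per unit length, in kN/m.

669 kN/m

K_a = tan²(45° − φ/2) = 0.3697.
γ' = 20.4 − 9.81 = 10.59 kN/m³. h₂ = H − d_w = 6.3 m.
σ'_h: at surface K_a·q = 16.27; at WT K_a(q+γd_w) = 44.24; at base K_a(q+γd_w+γ'h₂) = 68.90 kPa.
P₁ = ½(16.27+44.24)×3.9 = 118.0; P₂ = ½(44.24+68.90)×6.3 = 356.4; P_w = ½γ_w h₂² = 194.7.
Total = 118.0+356.4+194.7 = 669.0 kN/m.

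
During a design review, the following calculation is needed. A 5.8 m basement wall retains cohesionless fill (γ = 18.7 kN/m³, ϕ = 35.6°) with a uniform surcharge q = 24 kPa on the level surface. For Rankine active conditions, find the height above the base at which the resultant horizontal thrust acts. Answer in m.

K_a = 0.2641.
Triangular part P₁ = ½K_aγH² = 83.08 at H/3 = 1.933 m; rectangular part P₂ = K_a q H = 36.77 at H/2 = 2.900 m.
ȳ = (P₁·1.933 + P₂·2.900)/(P₁+P₂) = 2.230 m.

2.23 m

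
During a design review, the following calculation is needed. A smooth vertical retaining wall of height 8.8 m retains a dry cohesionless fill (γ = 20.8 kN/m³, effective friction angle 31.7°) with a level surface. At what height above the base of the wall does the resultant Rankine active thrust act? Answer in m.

2.93 m

K_a = 0.3111.
The pressure distribution is triangular, so the resultant acts at H/3 above the base = 8.8/3 = 2.933 m.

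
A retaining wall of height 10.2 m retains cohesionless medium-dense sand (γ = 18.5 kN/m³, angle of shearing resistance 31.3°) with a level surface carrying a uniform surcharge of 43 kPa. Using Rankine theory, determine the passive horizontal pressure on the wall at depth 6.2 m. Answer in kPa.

K_p = (1 + sin φ)/(1 − sin φ) = 3.162.
σ_v = γz + q = 18.5 × 6.2 + 43 = 157.7 kPa.
σ_h = K_p σ_v = 3.162 × 157.7 = 498.7 kPa.

499 kPa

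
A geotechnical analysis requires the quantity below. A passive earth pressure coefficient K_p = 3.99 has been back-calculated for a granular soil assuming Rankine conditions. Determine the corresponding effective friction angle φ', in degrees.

K_p = (1+sin φ)/(1−sin φ) ⇒ sin φ = (K_p − 1)/(K_p + 1) = 0.5992.
φ = arcsin(0.5992) = 36.81°.

36.8°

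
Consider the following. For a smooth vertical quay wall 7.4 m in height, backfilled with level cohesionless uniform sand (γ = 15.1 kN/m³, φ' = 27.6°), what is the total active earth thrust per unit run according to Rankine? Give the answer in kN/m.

152 kN/m

K_a = tan²(45° − φ/2) = 0.3668.
P_a = ½ K_a γ H² = 0.5 × 0.3668 × 15.1 × 7.4² = 151.6 kN/m.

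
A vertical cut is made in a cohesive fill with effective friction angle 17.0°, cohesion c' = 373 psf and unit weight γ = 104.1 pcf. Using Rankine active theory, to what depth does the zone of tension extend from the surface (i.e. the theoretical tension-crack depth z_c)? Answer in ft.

9.68 ft

K_a = tan²(45° − 17.0°/2) = 0.5475; √K_a = 0.7400.
The active pressure is zero where K_a γ z = 2c√K_a, so z_c = 2c/(γ√K_a) = 2×373/(104.1×0.7400) = 9.685 ft.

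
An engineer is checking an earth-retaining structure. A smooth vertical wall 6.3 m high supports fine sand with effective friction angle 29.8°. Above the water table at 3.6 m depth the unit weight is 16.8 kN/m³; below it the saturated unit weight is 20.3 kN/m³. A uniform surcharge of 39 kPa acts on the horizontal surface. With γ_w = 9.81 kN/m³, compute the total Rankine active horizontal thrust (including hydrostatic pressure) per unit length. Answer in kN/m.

223 kN/m

K_a = tan²(45° − φ/2) = 0.3360.
γ' = 20.3 − 9.81 = 10.49 kN/m³. h₂ = H − d_w = 2.7 m.
σ'_h: at surface K_a·q = 13.11; at WT K_a(q+γd_w) = 33.43; at base K_a(q+γd_w+γ'h₂) = 42.95 kPa.
P₁ = ½(13.11+33.43)×3.6 = 83.76; P₂ = ½(33.43+42.95)×2.7 = 103.1; P_w = ½γ_w h₂² = 35.76.
Total = 83.76+103.1+35.76 = 222.6 kN/m.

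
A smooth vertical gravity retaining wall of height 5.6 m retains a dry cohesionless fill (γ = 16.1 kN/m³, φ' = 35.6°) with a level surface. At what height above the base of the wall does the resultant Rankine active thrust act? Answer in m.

K_a = 0.2641.
The pressure distribution is triangular, so the resultant acts at H/3 above the base = 5.6/3 = 1.867 m.

1.87 m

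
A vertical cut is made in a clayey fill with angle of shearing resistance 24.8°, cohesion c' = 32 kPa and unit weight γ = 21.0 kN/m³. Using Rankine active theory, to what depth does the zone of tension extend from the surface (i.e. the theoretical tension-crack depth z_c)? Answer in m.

K_a = tan²(45° − 24.8°/2) = 0.4090; √K_a = 0.6395.
The active pressure is zero where K_a γ z = 2c√K_a, so z_c = 2c/(γ√K_a) = 2×32/(21.0×0.6395) = 4.765 m.

4.77 m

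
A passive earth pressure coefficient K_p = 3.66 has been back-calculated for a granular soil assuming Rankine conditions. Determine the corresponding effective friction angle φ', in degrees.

K_p = (1+sin φ)/(1−sin φ) ⇒ sin φ = (K_p − 1)/(K_p + 1) = 0.5708.
φ = arcsin(0.5708) = 34.81°.

34.8°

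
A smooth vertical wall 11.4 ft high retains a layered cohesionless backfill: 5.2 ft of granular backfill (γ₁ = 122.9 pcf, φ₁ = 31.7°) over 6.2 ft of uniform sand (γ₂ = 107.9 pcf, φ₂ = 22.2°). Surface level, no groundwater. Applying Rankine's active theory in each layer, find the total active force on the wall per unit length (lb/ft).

3240 lb/ft

K_a1 = tan²(45°−31.7°/2) = 0.3111; K_a2 = tan²(45°−22.2°/2) = 0.4515.
Layer 1: σ at base = K_a1 γ₁ h₁ = 198.8 psf; P₁ = ½×198.8×5.2 = 516.9.
Layer 2: σ_v at top = γ₁h₁ = 639.1; σ_h top = K_a2×639.1 = 288.6; σ_h base = K_a2×(639.1+107.9×6.2) = 590.6.
P₂ = ½(288.6+590.6)×6.2 = 2726. Total P_a = 516.9+2726 = 3242 lb/ft.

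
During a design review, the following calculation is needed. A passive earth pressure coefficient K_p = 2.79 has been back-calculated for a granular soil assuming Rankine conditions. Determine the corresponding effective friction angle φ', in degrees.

28.2°

K_p = (1+sin φ)/(1−sin φ) ⇒ sin φ = (K_p − 1)/(K_p + 1) = 0.4723.
φ = arcsin(0.4723) = 28.18°.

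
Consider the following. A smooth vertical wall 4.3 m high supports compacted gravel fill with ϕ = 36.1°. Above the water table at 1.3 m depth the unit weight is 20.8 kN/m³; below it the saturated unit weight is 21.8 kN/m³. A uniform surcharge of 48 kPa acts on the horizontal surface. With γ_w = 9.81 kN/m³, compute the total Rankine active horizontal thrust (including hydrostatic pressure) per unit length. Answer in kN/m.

137 kN/m

K_a = tan²(45° − φ/2) = 0.2585.
γ' = 21.8 − 9.81 = 11.99 kN/m³. h₂ = H − d_w = 3.0 m.
σ'_h: at surface K_a·q = 12.41; at WT K_a(q+γd_w) = 19.40; at base K_a(q+γd_w+γ'h₂) = 28.70 kPa.
P₁ = ½(12.41+19.40)×1.3 = 20.67; P₂ = ½(19.40+28.70)×3.0 = 72.14; P_w = ½γ_w h₂² = 44.14.
Total = 20.67+72.14+44.14 = 137.0 kN/m.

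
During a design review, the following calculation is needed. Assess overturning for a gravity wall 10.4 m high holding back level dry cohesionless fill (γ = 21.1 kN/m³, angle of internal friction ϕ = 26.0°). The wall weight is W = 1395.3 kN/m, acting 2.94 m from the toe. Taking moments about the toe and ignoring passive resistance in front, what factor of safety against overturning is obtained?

2.66

K_a = tan²(45° − 26.0°/2) = 0.3905.
P_a = ½K_aγH² = 0.5×0.3905×21.1×10.4² = 445.6 kN/m, acting at H/3 = 3.467 m above the base.
Overturning moment M_o = P_a × H/3 = 445.6 × 3.467 = 1545.
Resisting moment M_r = W × 2.94 = 1395.3 × 2.94 = 4102.
FS_overturning = M_r/M_o = 4102/1545 = 2.656.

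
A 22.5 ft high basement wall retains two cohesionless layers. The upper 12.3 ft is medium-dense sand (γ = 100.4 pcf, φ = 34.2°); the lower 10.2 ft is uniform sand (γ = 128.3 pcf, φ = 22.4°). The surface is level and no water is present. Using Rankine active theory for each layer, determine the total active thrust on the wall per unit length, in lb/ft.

10800 lb/ft

K_a1 = tan²(45°−34.2°/2) = 0.2803; K_a2 = tan²(45°−22.4°/2) = 0.4482.
Layer 1: σ at base = K_a1 γ₁ h₁ = 346.2 psf; P₁ = ½×346.2×12.3 = 2129.
Layer 2: σ_v at top = γ₁h₁ = 1235; σ_h top = K_a2×1235 = 553.4; σ_h base = K_a2×(1235+128.3×10.2) = 1140.
P₂ = ½(553.4+1140)×10.2 = 8636. Total P_a = 2129+8636 = 10770 lb/ft.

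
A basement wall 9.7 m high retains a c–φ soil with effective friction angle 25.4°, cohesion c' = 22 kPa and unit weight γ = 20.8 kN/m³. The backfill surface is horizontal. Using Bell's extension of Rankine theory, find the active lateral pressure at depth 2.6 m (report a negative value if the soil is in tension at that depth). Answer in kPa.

K_a = (1 − sin φ)/(1 + sin φ) = 0.3996.
σ_a = K_a γ z − 2c√K_a = 0.3996×20.8×2.6 − 2×22×0.6322 = -6.203 kPa.

-6.20 kPa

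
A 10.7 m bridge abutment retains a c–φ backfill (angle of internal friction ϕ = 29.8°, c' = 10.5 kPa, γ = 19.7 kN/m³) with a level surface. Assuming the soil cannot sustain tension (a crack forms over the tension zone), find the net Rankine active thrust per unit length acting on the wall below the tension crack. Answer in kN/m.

260 kN/m

K_a = 0.3360; √K_a = 0.5797.
Tension-crack depth z_c = 2c/(γ√K_a) = 2×10.5/(19.7×0.5797) = 1.839 m.
σ_a at base = K_a γ H − 2c√K_a = 0.3360×19.7×10.7 − 2×10.5×0.5797 = 58.66 kPa.
P_a = ½ × 58.66 × (H − z_c) = 0.5×58.66×8.861 = 259.9 kN/m.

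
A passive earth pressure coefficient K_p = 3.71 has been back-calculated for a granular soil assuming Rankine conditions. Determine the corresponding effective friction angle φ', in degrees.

K_p = (1+sin φ)/(1−sin φ) ⇒ sin φ = (K_p − 1)/(K_p + 1) = 0.5754.
φ = arcsin(0.5754) = 35.13°.

35.1°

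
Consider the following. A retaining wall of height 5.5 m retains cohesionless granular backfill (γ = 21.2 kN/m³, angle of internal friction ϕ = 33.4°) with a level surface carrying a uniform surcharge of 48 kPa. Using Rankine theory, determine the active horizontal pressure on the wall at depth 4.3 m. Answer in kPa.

40.3 kPa

K_a = (1 − sin φ)/(1 + sin φ) = 0.2899.
σ_v = γz + q = 21.2 × 4.3 + 48 = 139.2 kPa.
σ_h = K_a σ_v = 0.2899 × 139.2 = 40.35 kPa.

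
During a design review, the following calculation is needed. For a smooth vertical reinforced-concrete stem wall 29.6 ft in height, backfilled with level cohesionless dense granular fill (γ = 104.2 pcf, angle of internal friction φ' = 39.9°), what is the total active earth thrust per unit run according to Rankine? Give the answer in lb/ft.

K_a = tan²(45° − φ/2) = 0.2184.
P_a = ½ K_a γ H² = 0.5 × 0.2184 × 104.2 × 29.6² = 9971 lb/ft.

9970 lb/ft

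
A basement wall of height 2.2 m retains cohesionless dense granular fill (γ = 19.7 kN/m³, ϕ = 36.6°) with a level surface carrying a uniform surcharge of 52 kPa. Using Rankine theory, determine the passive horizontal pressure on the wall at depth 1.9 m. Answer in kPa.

K_p = (1 + sin φ)/(1 − sin φ) = 3.953.
σ_v = γz + q = 19.7 × 1.9 + 52 = 89.43 kPa.
σ_h = K_p σ_v = 3.953 × 89.43 = 353.5 kPa.

354 kPa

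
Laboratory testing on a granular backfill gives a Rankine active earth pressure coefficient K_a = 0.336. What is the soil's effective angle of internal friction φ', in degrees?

K_a = tan²(45° − φ/2) ⇒ 45° − φ/2 = arctan(√0.336) = 30.10°.
φ = 2(45° − 30.10°) = 29.80°.

29.8°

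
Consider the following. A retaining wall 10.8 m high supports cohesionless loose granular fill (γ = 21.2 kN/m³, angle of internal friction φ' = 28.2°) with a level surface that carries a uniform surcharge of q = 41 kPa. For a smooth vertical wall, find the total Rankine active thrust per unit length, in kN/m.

601 kN/m

K_a = tan²(45° − φ/2) = 0.3582.
Soil triangle: ½ K_a γ H² = 0.5×0.3582×21.2×10.8² = 442.9 kN/m.
Surcharge rectangle: K_a q H = 0.3582×41×10.8 = 158.6 kN/m.
Total = 442.9 + 158.6 = 601.5 kN/m.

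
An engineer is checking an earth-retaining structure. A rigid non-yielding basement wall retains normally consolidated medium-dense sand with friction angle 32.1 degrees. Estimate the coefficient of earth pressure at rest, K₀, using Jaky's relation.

K₀ = 1 − sin φ' = 1 − sin 32.1° = 0.4686.

0.469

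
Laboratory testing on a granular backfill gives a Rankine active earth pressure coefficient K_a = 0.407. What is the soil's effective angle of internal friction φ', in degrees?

K_a = tan²(45° − φ/2) ⇒ 45° − φ/2 = arctan(√0.407) = 32.54°.
φ = 2(45° − 32.54°) = 24.93°.

24.9°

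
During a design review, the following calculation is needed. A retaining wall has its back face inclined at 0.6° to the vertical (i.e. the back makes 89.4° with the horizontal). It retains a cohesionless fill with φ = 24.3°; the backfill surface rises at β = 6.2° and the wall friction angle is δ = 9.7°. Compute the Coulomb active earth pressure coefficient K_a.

K_a = sin²(α+φ) / [sin²α · sin(α−δ) · (1 + √{sin(φ+δ)sin(φ−β) / (sin(α−δ)sin(α+β))})²].
With α = 89.4°, φ = 24.3°, δ = 9.7°, β = 6.2°: K_a = 0.4219.

0.422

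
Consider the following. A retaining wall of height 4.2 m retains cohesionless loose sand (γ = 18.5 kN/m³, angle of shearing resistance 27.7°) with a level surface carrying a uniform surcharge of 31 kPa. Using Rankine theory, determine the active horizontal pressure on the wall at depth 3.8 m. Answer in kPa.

K_a = (1 − sin φ)/(1 + sin φ) = 0.3653.
σ_v = γz + q = 18.5 × 3.8 + 31 = 101.3 kPa.
σ_h = K_a σ_v = 0.3653 × 101.3 = 37.01 kPa.

37.0 kPa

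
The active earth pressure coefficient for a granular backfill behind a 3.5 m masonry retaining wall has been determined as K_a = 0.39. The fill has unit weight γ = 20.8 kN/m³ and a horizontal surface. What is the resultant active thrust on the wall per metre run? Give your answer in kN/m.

P = ½ K_a γ H² = 0.5 × 0.39 × 20.8 × 3.5² = 49.69 kN/m.

49.7 kN/m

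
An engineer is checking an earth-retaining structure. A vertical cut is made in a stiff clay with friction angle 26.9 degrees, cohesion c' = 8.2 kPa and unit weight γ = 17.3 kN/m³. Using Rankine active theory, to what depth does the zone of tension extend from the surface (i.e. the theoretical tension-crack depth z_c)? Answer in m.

1.54 m

K_a = tan²(45° − 26.9°/2) = 0.3770; √K_a = 0.6140.
The active pressure is zero where K_a γ z = 2c√K_a, so z_c = 2c/(γ√K_a) = 2×8.2/(17.3×0.6140) = 1.544 m.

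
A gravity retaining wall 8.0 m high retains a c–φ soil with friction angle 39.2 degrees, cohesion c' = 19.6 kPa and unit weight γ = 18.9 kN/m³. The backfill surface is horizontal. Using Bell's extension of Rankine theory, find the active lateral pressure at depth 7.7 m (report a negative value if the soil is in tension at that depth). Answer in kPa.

14.2 kPa

K_a = (1 − sin φ)/(1 + sin φ) = 0.2255.
σ_a = K_a γ z − 2c√K_a = 0.2255×18.9×7.7 − 2×19.6×0.4748 = 14.20 kPa.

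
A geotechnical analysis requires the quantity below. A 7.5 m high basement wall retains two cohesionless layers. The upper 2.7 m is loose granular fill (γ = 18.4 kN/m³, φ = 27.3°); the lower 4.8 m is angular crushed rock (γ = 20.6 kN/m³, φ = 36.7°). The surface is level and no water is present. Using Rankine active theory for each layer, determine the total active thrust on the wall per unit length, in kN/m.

K_a1 = tan²(45°−27.3°/2) = 0.3711; K_a2 = tan²(45°−36.7°/2) = 0.2519.
Layer 1: σ at base = K_a1 γ₁ h₁ = 18.44 kPa; P₁ = ½×18.44×2.7 = 24.89.
Layer 2: σ_v at top = γ₁h₁ = 49.68; σ_h top = K_a2×49.68 = 12.51; σ_h base = K_a2×(49.68+20.6×4.8) = 37.42.
P₂ = ½(12.51+37.42)×4.8 = 119.8. Total P_a = 24.89+119.8 = 144.7 kN/m.

145 kN/m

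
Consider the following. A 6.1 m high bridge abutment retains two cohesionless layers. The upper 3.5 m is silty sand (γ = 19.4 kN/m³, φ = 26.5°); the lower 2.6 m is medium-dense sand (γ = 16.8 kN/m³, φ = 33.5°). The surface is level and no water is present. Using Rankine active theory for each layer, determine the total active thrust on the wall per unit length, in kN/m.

113 kN/m

K_a1 = tan²(45°−26.5°/2) = 0.3829; K_a2 = tan²(45°−33.5°/2) = 0.2887.
Layer 1: σ at base = K_a1 γ₁ h₁ = 26.00 kPa; P₁ = ½×26.00×3.5 = 45.50.
Layer 2: σ_v at top = γ₁h₁ = 67.90; σ_h top = K_a2×67.90 = 19.60; σ_h base = K_a2×(67.90+16.8×2.6) = 32.21.
P₂ = ½(19.60+32.21)×2.6 = 67.36. Total P_a = 45.50+67.36 = 112.9 kN/m.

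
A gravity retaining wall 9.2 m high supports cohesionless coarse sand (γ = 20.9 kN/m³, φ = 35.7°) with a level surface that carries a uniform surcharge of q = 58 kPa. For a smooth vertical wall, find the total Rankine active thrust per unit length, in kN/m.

373 kN/m

K_a = tan²(45° − φ/2) = 0.2630.
Soil triangle: ½ K_a γ H² = 0.5×0.2630×20.9×9.2² = 232.6 kN/m.
Surcharge rectangle: K_a q H = 0.2630×58×9.2 = 140.3 kN/m.
Total = 232.6 + 140.3 = 372.9 kN/m.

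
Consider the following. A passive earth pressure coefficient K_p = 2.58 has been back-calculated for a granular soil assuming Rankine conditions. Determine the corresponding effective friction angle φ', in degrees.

26.2°

K_p = (1+sin φ)/(1−sin φ) ⇒ sin φ = (K_p − 1)/(K_p + 1) = 0.4413.
φ = arcsin(0.4413) = 26.19°.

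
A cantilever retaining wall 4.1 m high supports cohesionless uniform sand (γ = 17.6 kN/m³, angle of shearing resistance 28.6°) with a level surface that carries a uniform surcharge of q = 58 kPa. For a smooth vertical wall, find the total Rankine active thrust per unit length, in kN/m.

136 kN/m

K_a = tan²(45° − φ/2) = 0.3525.
Soil triangle: ½ K_a γ H² = 0.5×0.3525×17.6×4.1² = 52.15 kN/m.
Surcharge rectangle: K_a q H = 0.3525×58×4.1 = 83.84 kN/m.
Total = 52.15 + 83.84 = 136.0 kN/m.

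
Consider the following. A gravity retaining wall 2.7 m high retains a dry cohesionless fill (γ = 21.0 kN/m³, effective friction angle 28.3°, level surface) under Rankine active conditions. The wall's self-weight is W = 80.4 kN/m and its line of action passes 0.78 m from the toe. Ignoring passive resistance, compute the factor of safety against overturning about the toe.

2.55

K_a = tan²(45° − 28.3°/2) = 0.3568.
P_a = ½K_aγH² = 0.5×0.3568×21.0×2.7² = 27.31 kN/m, acting at H/3 = 0.9000 m above the base.
Overturning moment M_o = P_a × H/3 = 27.31 × 0.9000 = 24.58.
Resisting moment M_r = W × 0.78 = 80.4 × 0.78 = 62.71.
FS_overturning = M_r/M_o = 62.71/24.58 = 2.552.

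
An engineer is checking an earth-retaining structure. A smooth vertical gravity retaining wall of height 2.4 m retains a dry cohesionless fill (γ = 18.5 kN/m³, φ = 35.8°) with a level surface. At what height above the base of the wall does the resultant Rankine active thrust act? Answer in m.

K_a = 0.2619.
The pressure distribution is triangular, so the resultant acts at H/3 above the base = 2.4/3 = 0.8000 m.

0.800 m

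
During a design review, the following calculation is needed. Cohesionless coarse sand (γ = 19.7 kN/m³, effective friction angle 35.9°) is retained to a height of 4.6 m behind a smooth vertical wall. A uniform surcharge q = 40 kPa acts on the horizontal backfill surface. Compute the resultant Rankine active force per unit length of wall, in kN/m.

K_a = tan²(45° − φ/2) = 0.2607.
Soil triangle: ½ K_a γ H² = 0.5×0.2607×19.7×4.6² = 54.34 kN/m.
Surcharge rectangle: K_a q H = 0.2607×40×4.6 = 47.98 kN/m.
Total = 54.34 + 47.98 = 102.3 kN/m.

102 kN/m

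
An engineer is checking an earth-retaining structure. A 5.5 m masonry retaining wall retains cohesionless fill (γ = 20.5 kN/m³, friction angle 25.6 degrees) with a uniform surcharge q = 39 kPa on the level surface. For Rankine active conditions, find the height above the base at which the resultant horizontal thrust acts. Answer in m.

2.21 m

K_a = 0.3966.
Triangular part P₁ = ½K_aγH² = 123.0 at H/3 = 1.833 m; rectangular part P₂ = K_a q H = 85.06 at H/2 = 2.750 m.
ȳ = (P₁·1.833 + P₂·2.750)/(P₁+P₂) = 2.208 m.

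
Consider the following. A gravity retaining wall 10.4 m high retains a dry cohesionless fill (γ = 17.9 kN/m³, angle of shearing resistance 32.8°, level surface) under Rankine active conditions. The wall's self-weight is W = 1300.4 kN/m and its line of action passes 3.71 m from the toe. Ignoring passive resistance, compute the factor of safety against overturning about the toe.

4.84

K_a = tan²(45° − 32.8°/2) = 0.2973.
P_a = ½K_aγH² = 0.5×0.2973×17.9×10.4² = 287.8 kN/m, acting at H/3 = 3.467 m above the base.
Overturning moment M_o = P_a × H/3 = 287.8 × 3.467 = 997.6.
Resisting moment M_r = W × 3.71 = 1300.4 × 3.71 = 4824.
FS_overturning = M_r/M_o = 4824/997.6 = 4.836.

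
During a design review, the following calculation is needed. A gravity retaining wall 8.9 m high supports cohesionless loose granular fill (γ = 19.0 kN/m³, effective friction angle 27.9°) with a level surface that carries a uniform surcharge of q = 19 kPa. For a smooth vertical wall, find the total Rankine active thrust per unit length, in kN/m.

K_a = tan²(45° − φ/2) = 0.3625.
Soil triangle: ½ K_a γ H² = 0.5×0.3625×19.0×8.9² = 272.8 kN/m.
Surcharge rectangle: K_a q H = 0.3625×19×8.9 = 61.29 kN/m.
Total = 272.8 + 61.29 = 334.0 kN/m.

334 kN/m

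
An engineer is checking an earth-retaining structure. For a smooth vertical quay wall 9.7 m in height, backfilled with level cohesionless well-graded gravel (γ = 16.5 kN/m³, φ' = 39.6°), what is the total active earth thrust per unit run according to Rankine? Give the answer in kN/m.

172 kN/m

K_a = tan²(45° − φ/2) = 0.2214.
P_a = ½ K_a γ H² = 0.5 × 0.2214 × 16.5 × 9.7² = 171.9 kN/m.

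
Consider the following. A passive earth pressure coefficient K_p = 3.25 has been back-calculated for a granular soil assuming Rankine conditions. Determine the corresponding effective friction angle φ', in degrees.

32.0°

K_p = (1+sin φ)/(1−sin φ) ⇒ sin φ = (K_p − 1)/(K_p + 1) = 0.5294.
φ = arcsin(0.5294) = 31.97°.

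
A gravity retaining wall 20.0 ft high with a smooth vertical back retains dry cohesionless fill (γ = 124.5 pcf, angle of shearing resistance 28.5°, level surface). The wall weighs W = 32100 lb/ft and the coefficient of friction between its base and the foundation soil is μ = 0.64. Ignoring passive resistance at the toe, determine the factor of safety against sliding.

2.33

K_a = tan²(45° − 28.5°/2) = 0.3540.
P_a = ½K_aγH² = 0.5×0.3540×124.5×20.0² = 8813 lb/ft, acting at H/3 = 6.667 ft above the base.
FS_sliding = μW / P_a = 0.64×32100 / 8813 = 2.331.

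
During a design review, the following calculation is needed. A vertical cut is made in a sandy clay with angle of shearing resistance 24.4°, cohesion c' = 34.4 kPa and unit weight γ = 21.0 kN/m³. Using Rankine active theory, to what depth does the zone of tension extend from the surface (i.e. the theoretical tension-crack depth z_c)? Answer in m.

K_a = tan²(45° − 24.4°/2) = 0.4153; √K_a = 0.6445.
The active pressure is zero where K_a γ z = 2c√K_a, so z_c = 2c/(γ√K_a) = 2×34.4/(21.0×0.6445) = 5.084 m.

5.08 m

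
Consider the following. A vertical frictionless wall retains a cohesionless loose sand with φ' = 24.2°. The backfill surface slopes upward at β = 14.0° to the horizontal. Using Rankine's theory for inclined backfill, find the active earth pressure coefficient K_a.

K_a = cos β · (cos β − √(cos²β − cos²φ)) / (cos β + √(cos²β − cos²φ)).
cos β = 0.9703, cos φ = 0.9121, √(cos²β − cos²φ) = 0.3309.
K_a = 0.9703 × (0.9703 − 0.3309)/(0.9703 + 0.3309) = 0.4768.

0.477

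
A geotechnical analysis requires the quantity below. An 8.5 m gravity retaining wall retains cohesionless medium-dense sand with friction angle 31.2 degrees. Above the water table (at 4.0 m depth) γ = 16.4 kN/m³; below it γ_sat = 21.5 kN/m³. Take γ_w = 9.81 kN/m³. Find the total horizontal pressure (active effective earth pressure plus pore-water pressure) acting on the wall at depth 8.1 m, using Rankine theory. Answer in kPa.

76.3 kPa

K_a = (1 − sin φ)/(1 + sin φ) = 0.3175.
γ' = 21.5 − 9.81 = 11.69 kN/m³.
Effective vertical stress at 8.1 m: σ'_v = 16.4×4.0 + 11.69×4.10 = 113.5 kPa.
σ'_h = K_a σ'_v = 0.3175 × 113.5 = 36.05 kPa; u = γ_w × 4.10 = 40.22 kPa.
Total σ_h = 36.05 + 40.22 = 76.27 kPa.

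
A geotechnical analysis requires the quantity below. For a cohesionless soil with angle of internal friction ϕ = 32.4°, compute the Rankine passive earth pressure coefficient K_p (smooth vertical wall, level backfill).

3.31

K_p = (1 + sin φ)/(1 − sin φ) = tan²(45° + 32.4°/2) = 3.309.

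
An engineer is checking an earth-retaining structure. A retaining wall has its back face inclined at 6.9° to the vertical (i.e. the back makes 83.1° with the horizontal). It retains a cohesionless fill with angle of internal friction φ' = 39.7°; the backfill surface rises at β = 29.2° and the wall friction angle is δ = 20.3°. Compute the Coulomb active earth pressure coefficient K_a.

K_a = sin²(α+φ) / [sin²α · sin(α−δ) · (1 + √{sin(φ+δ)sin(φ−β) / (sin(α−δ)sin(α+β))})²].
With α = 83.1°, φ = 39.7°, δ = 20.3°, β = 29.2°: K_a = 0.3898.

0.390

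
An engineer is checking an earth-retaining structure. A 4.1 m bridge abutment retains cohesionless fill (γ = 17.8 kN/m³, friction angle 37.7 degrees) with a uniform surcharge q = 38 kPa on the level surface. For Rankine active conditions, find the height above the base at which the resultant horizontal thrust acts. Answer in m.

K_a = 0.2411.
Triangular part P₁ = ½K_aγH² = 36.06 at H/3 = 1.367 m; rectangular part P₂ = K_a q H = 37.56 at H/2 = 2.050 m.
ȳ = (P₁·1.367 + P₂·2.050)/(P₁+P₂) = 1.715 m.

1.72 m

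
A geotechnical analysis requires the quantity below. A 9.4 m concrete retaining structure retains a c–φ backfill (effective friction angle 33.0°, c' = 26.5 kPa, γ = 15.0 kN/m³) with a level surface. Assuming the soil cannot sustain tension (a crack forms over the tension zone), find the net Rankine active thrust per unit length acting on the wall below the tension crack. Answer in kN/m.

18.5 kN/m

K_a = 0.2948; √K_a = 0.5430.
Tension-crack depth z_c = 2c/(γ√K_a) = 2×26.5/(15.0×0.5430) = 6.508 m.
σ_a at base = K_a γ H − 2c√K_a = 0.2948×15.0×9.4 − 2×26.5×0.5430 = 12.79 kPa.
P_a = ½ × 12.79 × (H − z_c) = 0.5×12.79×2.892 = 18.50 kN/m.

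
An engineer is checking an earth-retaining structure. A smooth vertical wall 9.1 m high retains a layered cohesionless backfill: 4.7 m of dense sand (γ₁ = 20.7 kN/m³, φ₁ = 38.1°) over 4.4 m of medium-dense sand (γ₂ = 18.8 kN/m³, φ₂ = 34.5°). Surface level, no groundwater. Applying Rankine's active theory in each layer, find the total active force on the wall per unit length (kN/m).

223 kN/m

K_a1 = tan²(45°−38.1°/2) = 0.2368; K_a2 = tan²(45°−34.5°/2) = 0.2768.
Layer 1: σ at base = K_a1 γ₁ h₁ = 23.04 kPa; P₁ = ½×23.04×4.7 = 54.15.
Layer 2: σ_v at top = γ₁h₁ = 97.29; σ_h top = K_a2×97.29 = 26.93; σ_h base = K_a2×(97.29+18.8×4.4) = 49.83.
P₂ = ½(26.93+49.83)×4.4 = 168.9. Total P_a = 54.15+168.9 = 223.0 kN/m.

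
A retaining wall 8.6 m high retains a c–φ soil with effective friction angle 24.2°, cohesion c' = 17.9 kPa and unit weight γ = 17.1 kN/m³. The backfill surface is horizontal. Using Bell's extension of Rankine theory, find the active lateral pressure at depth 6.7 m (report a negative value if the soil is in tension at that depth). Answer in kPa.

K_a = (1 − sin φ)/(1 + sin φ) = 0.4185.
σ_a = K_a γ z − 2c√K_a = 0.4185×17.1×6.7 − 2×17.9×0.6469 = 24.79 kPa.

24.8 kPa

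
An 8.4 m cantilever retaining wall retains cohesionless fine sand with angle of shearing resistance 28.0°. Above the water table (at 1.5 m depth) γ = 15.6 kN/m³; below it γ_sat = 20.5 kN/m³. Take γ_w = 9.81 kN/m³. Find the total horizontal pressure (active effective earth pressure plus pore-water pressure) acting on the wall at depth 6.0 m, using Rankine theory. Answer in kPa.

70.0 kPa

K_a = (1 − sin φ)/(1 + sin φ) = 0.3610.
γ' = 20.5 − 9.81 = 10.69 kN/m³.
Effective vertical stress at 6.0 m: σ'_v = 15.6×1.5 + 10.69×4.50 = 71.50 kPa.
σ'_h = K_a σ'_v = 0.3610 × 71.50 = 25.82 kPa; u = γ_w × 4.50 = 44.15 kPa.
Total σ_h = 25.82 + 44.15 = 69.96 kPa.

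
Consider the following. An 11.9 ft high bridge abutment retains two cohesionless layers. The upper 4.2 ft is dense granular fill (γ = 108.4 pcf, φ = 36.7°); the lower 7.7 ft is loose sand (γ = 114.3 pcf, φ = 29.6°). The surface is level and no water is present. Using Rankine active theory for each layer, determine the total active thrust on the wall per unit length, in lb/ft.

2580 lb/ft

K_a1 = tan²(45°−36.7°/2) = 0.2519; K_a2 = tan²(45°−29.6°/2) = 0.3387.
Layer 1: σ at base = K_a1 γ₁ h₁ = 114.7 psf; P₁ = ½×114.7×4.2 = 240.8.
Layer 2: σ_v at top = γ₁h₁ = 455.3; σ_h top = K_a2×455.3 = 154.2; σ_h base = K_a2×(455.3+114.3×7.7) = 452.4.
P₂ = ½(154.2+452.4)×7.7 = 2335. Total P_a = 240.8+2335 = 2576 lb/ft.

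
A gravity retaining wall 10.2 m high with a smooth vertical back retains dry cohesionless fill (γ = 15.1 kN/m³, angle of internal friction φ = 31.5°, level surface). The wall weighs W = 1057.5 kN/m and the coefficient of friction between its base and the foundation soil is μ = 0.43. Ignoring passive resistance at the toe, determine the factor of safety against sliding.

1.85

K_a = tan²(45° − 31.5°/2) = 0.3136.
P_a = ½K_aγH² = 0.5×0.3136×15.1×10.2² = 246.4 kN/m, acting at H/3 = 3.400 m above the base.
FS_sliding = μW / P_a = 0.43×1057.5 / 246.4 = 1.846.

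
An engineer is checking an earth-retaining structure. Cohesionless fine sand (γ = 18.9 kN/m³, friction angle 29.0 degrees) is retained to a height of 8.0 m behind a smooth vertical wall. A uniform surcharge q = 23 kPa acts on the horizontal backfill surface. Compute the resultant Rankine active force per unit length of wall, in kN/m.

274 kN/m

K_a = tan²(45° − φ/2) = 0.3470.
Soil triangle: ½ K_a γ H² = 0.5×0.3470×18.9×8.0² = 209.8 kN/m.
Surcharge rectangle: K_a q H = 0.3470×23×8.0 = 63.84 kN/m.
Total = 209.8 + 63.84 = 273.7 kN/m.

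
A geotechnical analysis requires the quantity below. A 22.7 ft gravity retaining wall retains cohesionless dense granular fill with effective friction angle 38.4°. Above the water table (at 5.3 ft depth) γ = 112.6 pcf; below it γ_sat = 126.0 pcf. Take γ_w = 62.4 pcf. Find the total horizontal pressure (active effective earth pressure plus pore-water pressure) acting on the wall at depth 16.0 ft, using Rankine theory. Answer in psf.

K_a = (1 − sin φ)/(1 + sin φ) = 0.2337.
γ' = 126.0 − 62.4 = 63.60 pcf.
Effective vertical stress at 16.0 ft: σ'_v = 112.6×5.3 + 63.60×10.7 = 1277 psf.
σ'_h = K_a σ'_v = 0.2337 × 1277 = 298.5 psf; u = γ_w × 10.7 = 667.7 psf.
Total σ_h = 298.5 + 667.7 = 966.2 psf.

966 psf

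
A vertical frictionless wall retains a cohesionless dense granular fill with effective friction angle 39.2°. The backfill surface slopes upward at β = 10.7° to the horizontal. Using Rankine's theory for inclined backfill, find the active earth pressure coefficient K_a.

K_a = cos β · (cos β − √(cos²β − cos²φ)) / (cos β + √(cos²β − cos²φ)).
cos β = 0.9826, cos φ = 0.7749, √(cos²β − cos²φ) = 0.6041.
K_a = 0.9826 × (0.9826 − 0.6041)/(0.9826 + 0.6041) = 0.2344.

0.234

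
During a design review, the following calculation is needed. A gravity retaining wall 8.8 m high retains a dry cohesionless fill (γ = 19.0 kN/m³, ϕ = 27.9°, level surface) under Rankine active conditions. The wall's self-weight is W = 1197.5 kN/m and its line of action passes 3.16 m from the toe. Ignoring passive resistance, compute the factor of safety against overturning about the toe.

4.84

K_a = tan²(45° − 27.9°/2) = 0.3625.
P_a = ½K_aγH² = 0.5×0.3625×19.0×8.8² = 266.7 kN/m, acting at H/3 = 2.933 m above the base.
Overturning moment M_o = P_a × H/3 = 266.7 × 2.933 = 782.2.
Resisting moment M_r = W × 3.16 = 1197.5 × 3.16 = 3784.
FS_overturning = M_r/M_o = 3784/782.2 = 4.838.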